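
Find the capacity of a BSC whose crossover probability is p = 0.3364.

For BSC with error probability p:
C = 1 - H(p) where H(p) is binary entropy
H(0.3364) = -0.3364 × log₂(0.3364) - 0.6636 × log₂(0.6636)
H(p) = 0.9213
C = 1 - 0.9213 = 0.0787 bits/use


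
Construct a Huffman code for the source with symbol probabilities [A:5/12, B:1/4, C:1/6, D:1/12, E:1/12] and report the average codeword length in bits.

Huffman tree construction:
Combine smallest probabilities repeatedly
Resulting codes:
  A: 0 (length 1)
  B: 10 (length 2)
  C: 110 (length 3)
  D: 1110 (length 4)
  E: 1111 (length 4)
Average length = Σ p(s) × length(s) = 2.0833 bits


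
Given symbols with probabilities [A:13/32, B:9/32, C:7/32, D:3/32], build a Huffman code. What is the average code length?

Huffman tree construction:
Combine smallest probabilities repeatedly
Resulting codes:
  A: 0 (length 1)
  B: 10 (length 2)
  C: 111 (length 3)
  D: 110 (length 3)
Average length = Σ p(s) × length(s) = 1.9062 bits


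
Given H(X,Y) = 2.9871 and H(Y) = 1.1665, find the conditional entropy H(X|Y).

Chain rule: H(X,Y) = H(X|Y) + H(Y)
H(X|Y) = H(X,Y) - H(Y) = 2.9871 - 1.1665 = 1.8206 bits


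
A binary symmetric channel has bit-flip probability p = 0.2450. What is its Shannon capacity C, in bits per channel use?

For BSC with error probability p:
C = 1 - H(p) where H(p) is binary entropy
H(0.2450) = -0.2450 × log₂(0.2450) - 0.7550 × log₂(0.7550)
H(p) = 0.8033
C = 1 - 0.8033 = 0.1967 bits/use


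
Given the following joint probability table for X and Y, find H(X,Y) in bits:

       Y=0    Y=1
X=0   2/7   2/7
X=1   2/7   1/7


H(X,Y) = -Σ p(x,y) log₂ p(x,y)
  p(0,0)=2/7: -0.2857 × log₂(0.2857) = 0.5164
  p(0,1)=2/7: -0.2857 × log₂(0.2857) = 0.5164
  p(1,0)=2/7: -0.2857 × log₂(0.2857) = 0.5164
  p(1,1)=1/7: -0.1429 × log₂(0.1429) = 0.4011
H(X,Y) = 1.9502 bits


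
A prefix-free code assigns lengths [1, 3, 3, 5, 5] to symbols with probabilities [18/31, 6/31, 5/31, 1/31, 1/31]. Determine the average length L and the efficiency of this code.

Average length L = Σ p_i × l_i = 1.9677 bits
Entropy H = 1.6581 bits
Efficiency η = H/L × 100% = 84.27%


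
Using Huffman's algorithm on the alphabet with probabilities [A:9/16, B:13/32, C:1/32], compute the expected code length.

Huffman tree construction:
Combine smallest probabilities repeatedly
Resulting codes:
  A: 1 (length 1)
  B: 01 (length 2)
  C: 00 (length 2)
Average length = Σ p(s) × length(s) = 1.4375 bits


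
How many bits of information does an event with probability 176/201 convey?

Information content I(x) = -log₂(p(x))
I = -log₂(176/201) = -log₂(0.8756)
I = 0.1916 bits


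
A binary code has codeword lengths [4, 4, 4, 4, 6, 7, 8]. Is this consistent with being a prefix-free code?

Kraft inequality: Σ 2^(-l_i) ≤ 1 for prefix-free code
Calculating: 2^(-4) + 2^(-4) + 2^(-4) + 2^(-4) + 2^(-6) + 2^(-7) + 2^(-8)
= 0.0625 + 0.0625 + 0.0625 + 0.0625 + 0.015625 + 0.0078125 + 0.00390625
= 0.2773
Since 0.2773 ≤ 1, prefix-free code exists


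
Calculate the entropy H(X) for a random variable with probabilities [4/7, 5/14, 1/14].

H(X) = -Σ p(x) log₂ p(x)
  -4/7 × log₂(4/7) = 0.4613
  -5/14 × log₂(5/14) = 0.5305
  -1/14 × log₂(1/14) = 0.2720
H(X) = 1.2638 bits


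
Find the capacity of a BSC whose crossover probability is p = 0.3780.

For BSC with error probability p:
C = 1 - H(p) where H(p) is binary entropy
H(0.3780) = -0.3780 × log₂(0.3780) - 0.6220 × log₂(0.6220)
H(p) = 0.9566
C = 1 - 0.9566 = 0.0434 bits/use


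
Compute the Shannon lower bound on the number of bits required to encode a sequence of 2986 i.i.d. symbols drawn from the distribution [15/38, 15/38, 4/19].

Entropy H = 1.5320 bits/symbol
Minimum bits = H × n = 1.5320 × 2986
= 4574.44 bits


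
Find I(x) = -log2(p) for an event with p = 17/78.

Information content I(x) = -log₂(p(x))
I = -log₂(17/78) = -log₂(0.2179)
I = 2.1979 bits


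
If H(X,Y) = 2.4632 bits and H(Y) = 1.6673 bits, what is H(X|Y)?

Chain rule: H(X,Y) = H(X|Y) + H(Y)
H(X|Y) = H(X,Y) - H(Y) = 2.4632 - 1.6673 = 0.7959 bits


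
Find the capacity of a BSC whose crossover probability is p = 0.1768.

For BSC with error probability p:
C = 1 - H(p) where H(p) is binary entropy
H(0.1768) = -0.1768 × log₂(0.1768) - 0.8232 × log₂(0.8232)
H(p) = 0.6730
C = 1 - 0.6730 = 0.3270 bits/use


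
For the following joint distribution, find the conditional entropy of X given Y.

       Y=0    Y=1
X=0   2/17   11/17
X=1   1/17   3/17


H(X|Y) = Σ_y p(y) H(X|Y=y)
  p(Y=0) = 3/17, H(X|Y=0) = 0.9183
  p(Y=1) = 14/17, H(X|Y=1) = 0.7496
H(X|Y) = 0.1765×0.9183 + 0.8235×0.7496 = 0.7794 bits


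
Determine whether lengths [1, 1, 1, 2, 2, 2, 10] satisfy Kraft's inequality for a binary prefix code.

Kraft inequality: Σ 2^(-l_i) ≤ 1 for prefix-free code
Calculating: 2^(-1) + 2^(-1) + 2^(-1) + 2^(-2) + 2^(-2) + 2^(-2) + 2^(-10)
= 0.5 + 0.5 + 0.5 + 0.25 + 0.25 + 0.25 + 0.0009765625
= 2.2510
Since 2.2510 > 1, prefix-free code does not exist


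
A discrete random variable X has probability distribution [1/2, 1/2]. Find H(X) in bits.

H(X) = -Σ p(x) log₂ p(x)
  -1/2 × log₂(1/2) = 0.5000
  -1/2 × log₂(1/2) = 0.5000
H(X) = 1.0000 bits


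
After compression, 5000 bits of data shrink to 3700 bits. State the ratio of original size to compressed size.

Compression ratio = Original / Compressed
= 5000 / 3700 = 1.35:1


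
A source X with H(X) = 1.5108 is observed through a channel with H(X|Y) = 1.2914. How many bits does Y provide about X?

I(X;Y) = H(X) - H(X|Y)
I(X;Y) = 1.5108 - 1.2914 = 0.2194 bits


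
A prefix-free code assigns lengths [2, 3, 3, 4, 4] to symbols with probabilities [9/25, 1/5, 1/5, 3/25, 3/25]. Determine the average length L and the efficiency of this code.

Average length L = Σ p_i × l_i = 2.8800 bits
Entropy H = 2.1935 bits
Efficiency η = H/L × 100% = 76.16%


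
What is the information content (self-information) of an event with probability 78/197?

Information content I(x) = -log₂(p(x))
I = -log₂(78/197) = -log₂(0.3959)
I = 1.3366 bits


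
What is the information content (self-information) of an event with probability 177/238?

Information content I(x) = -log₂(p(x))
I = -log₂(177/238) = -log₂(0.7437)
I = 0.4272 bits


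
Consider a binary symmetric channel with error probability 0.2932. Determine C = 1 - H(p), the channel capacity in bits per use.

For BSC with error probability p:
C = 1 - H(p) where H(p) is binary entropy
H(0.2932) = -0.2932 × log₂(0.2932) - 0.7068 × log₂(0.7068)
H(p) = 0.8728
C = 1 - 0.8728 = 0.1272 bits/use


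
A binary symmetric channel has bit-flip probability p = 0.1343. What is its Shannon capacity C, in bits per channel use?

For BSC with error probability p:
C = 1 - H(p) where H(p) is binary entropy
H(0.1343) = -0.1343 × log₂(0.1343) - 0.8657 × log₂(0.8657)
H(p) = 0.5691
C = 1 - 0.5691 = 0.4309 bits/use


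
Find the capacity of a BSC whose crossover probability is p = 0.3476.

For BSC with error probability p:
C = 1 - H(p) where H(p) is binary entropy
H(0.3476) = -0.3476 × log₂(0.3476) - 0.6524 × log₂(0.6524)
H(p) = 0.9319
C = 1 - 0.9319 = 0.0681 bits/use


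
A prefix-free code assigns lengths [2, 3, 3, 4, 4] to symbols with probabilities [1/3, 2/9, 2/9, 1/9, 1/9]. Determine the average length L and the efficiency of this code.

Average length L = Σ p_i × l_i = 2.8889 bits
Entropy H = 2.1972 bits
Efficiency η = H/L × 100% = 76.06%


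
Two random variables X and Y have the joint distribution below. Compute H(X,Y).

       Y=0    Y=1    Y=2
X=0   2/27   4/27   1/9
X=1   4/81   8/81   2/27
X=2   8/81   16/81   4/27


H(X,Y) = -Σ p(x,y) log₂ p(x,y)
  p(0,0)=2/27: -0.0741 × log₂(0.0741) = 0.2781
  p(0,1)=4/27: -0.1481 × log₂(0.1481) = 0.4081
  p(0,2)=1/9: -0.1111 × log₂(0.1111) = 0.3522
  p(1,0)=4/81: -0.0494 × log₂(0.0494) = 0.2143
  p(1,1)=8/81: -0.0988 × log₂(0.0988) = 0.3299
  p(1,2)=2/27: -0.0741 × log₂(0.0741) = 0.2781
  p(2,0)=8/81: -0.0988 × log₂(0.0988) = 0.3299
  p(2,1)=16/81: -0.1975 × log₂(0.1975) = 0.4622
  p(2,2)=4/27: -0.1481 × log₂(0.1481) = 0.4081
H(X,Y) = 3.0610 bits


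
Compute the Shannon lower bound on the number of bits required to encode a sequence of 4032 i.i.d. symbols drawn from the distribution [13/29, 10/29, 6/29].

Entropy H = 1.5189 bits/symbol
Minimum bits = H × n = 1.5189 × 4032
= 6124.01 bits


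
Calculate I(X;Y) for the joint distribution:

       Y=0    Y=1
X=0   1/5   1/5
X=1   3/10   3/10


H(X) = 0.9710, H(Y) = 1.0000, H(X,Y) = 1.9710
I(X;Y) = H(X) + H(Y) - H(X,Y) = 0.0000 bits


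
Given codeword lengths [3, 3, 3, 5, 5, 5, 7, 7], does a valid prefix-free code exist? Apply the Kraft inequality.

Kraft inequality: Σ 2^(-l_i) ≤ 1 for prefix-free code
Calculating: 2^(-3) + 2^(-3) + 2^(-3) + 2^(-5) + 2^(-5) + 2^(-5) + 2^(-7) + 2^(-7)
= 0.125 + 0.125 + 0.125 + 0.03125 + 0.03125 + 0.03125 + 0.0078125 + 0.0078125
= 0.4844
Since 0.4844 ≤ 1, prefix-free code exists


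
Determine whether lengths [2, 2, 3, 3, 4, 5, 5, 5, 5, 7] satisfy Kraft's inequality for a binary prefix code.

Kraft inequality: Σ 2^(-l_i) ≤ 1 for prefix-free code
Calculating: 2^(-2) + 2^(-2) + 2^(-3) + 2^(-3) + 2^(-4) + 2^(-5) + 2^(-5) + 2^(-5) + 2^(-5) + 2^(-7)
= 0.25 + 0.25 + 0.125 + 0.125 + 0.0625 + 0.03125 + 0.03125 + 0.03125 + 0.03125 + 0.0078125
= 0.9453
Since 0.9453 ≤ 1, prefix-free code exists


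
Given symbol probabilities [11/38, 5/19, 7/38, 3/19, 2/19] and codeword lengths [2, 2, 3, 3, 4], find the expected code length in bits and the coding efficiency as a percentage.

Average length L = Σ p_i × l_i = 2.5526 bits
Entropy H = 2.2365 bits
Efficiency η = H/L × 100% = 87.62%


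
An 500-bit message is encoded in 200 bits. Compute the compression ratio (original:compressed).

Compression ratio = Original / Compressed
= 500 / 200 = 2.50:1


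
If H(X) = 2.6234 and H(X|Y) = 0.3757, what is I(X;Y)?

I(X;Y) = H(X) - H(X|Y)
I(X;Y) = 2.6234 - 0.3757 = 2.2477 bits


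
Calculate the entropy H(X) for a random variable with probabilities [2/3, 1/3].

H(X) = -Σ p(x) log₂ p(x)
  -2/3 × log₂(2/3) = 0.3900
  -1/3 × log₂(1/3) = 0.5283
H(X) = 0.9183 bits


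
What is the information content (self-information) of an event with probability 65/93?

Information content I(x) = -log₂(p(x))
I = -log₂(65/93) = -log₂(0.6989)
I = 0.5168 bits


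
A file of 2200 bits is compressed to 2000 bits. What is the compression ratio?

Compression ratio = Original / Compressed
= 2200 / 2000 = 1.10:1


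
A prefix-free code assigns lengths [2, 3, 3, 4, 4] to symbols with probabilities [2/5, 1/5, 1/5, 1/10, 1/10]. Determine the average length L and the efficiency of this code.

Average length L = Σ p_i × l_i = 2.8000 bits
Entropy H = 2.1219 bits
Efficiency η = H/L × 100% = 75.78%


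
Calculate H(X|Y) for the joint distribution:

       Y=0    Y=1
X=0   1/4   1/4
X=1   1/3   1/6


H(X|Y) = Σ_y p(y) H(X|Y=y)
  p(Y=0) = 7/12, H(X|Y=0) = 0.9852
  p(Y=1) = 5/12, H(X|Y=1) = 0.9710
H(X|Y) = 0.5833×0.9852 + 0.4167×0.9710 = 0.9793 bits


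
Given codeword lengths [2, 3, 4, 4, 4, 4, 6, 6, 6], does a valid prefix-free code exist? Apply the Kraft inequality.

Kraft inequality: Σ 2^(-l_i) ≤ 1 for prefix-free code
Calculating: 2^(-2) + 2^(-3) + 2^(-4) + 2^(-4) + 2^(-4) + 2^(-4) + 2^(-6) + 2^(-6) + 2^(-6)
= 0.25 + 0.125 + 0.0625 + 0.0625 + 0.0625 + 0.0625 + 0.015625 + 0.015625 + 0.015625
= 0.6719
Since 0.6719 ≤ 1, prefix-free code exists


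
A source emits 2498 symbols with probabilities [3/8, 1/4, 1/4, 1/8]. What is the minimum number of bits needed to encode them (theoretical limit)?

Entropy H = 1.9056 bits/symbol
Minimum bits = H × n = 1.9056 × 2498
= 4760.29 bits


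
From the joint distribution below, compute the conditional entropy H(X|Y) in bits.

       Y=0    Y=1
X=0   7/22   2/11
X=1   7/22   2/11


H(X|Y) = Σ_y p(y) H(X|Y=y)
  p(Y=0) = 7/11, H(X|Y=0) = 1.0000
  p(Y=1) = 4/11, H(X|Y=1) = 1.0000
H(X|Y) = 0.6364×1.0000 + 0.3636×1.0000 = 1.0000 bits


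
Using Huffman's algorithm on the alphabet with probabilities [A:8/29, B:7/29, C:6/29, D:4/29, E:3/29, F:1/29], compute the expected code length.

Huffman tree construction:
Combine smallest probabilities repeatedly
Resulting codes:
  A: 10 (length 2)
  B: 01 (length 2)
  C: 00 (length 2)
  D: 110 (length 3)
  E: 1111 (length 4)
  F: 1110 (length 4)
Average length = Σ p(s) × length(s) = 2.4138 bits


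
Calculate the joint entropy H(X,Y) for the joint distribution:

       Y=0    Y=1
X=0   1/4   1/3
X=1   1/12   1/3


H(X,Y) = -Σ p(x,y) log₂ p(x,y)
  p(0,0)=1/4: -0.2500 × log₂(0.2500) = 0.5000
  p(0,1)=1/3: -0.3333 × log₂(0.3333) = 0.5283
  p(1,0)=1/12: -0.0833 × log₂(0.0833) = 0.2987
  p(1,1)=1/3: -0.3333 × log₂(0.3333) = 0.5283
H(X,Y) = 1.8554 bits


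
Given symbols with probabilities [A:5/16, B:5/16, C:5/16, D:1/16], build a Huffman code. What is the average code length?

Huffman tree construction:
Combine smallest probabilities repeatedly
Resulting codes:
  A: 01 (length 2)
  B: 10 (length 2)
  C: 11 (length 2)
  D: 00 (length 2)
Average length = Σ p(s) × length(s) = 2.0000 bits


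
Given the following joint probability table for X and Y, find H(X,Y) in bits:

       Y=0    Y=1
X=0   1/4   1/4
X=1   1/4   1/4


H(X,Y) = -Σ p(x,y) log₂ p(x,y)
  p(0,0)=1/4: -0.2500 × log₂(0.2500) = 0.5000
  p(0,1)=1/4: -0.2500 × log₂(0.2500) = 0.5000
  p(1,0)=1/4: -0.2500 × log₂(0.2500) = 0.5000
  p(1,1)=1/4: -0.2500 × log₂(0.2500) = 0.5000
H(X,Y) = 2.0000 bits


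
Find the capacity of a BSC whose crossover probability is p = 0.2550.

For BSC with error probability p:
C = 1 - H(p) where H(p) is binary entropy
H(0.2550) = -0.2550 × log₂(0.2550) - 0.7450 × log₂(0.7450)
H(p) = 0.8191
C = 1 - 0.8191 = 0.1809 bits/use


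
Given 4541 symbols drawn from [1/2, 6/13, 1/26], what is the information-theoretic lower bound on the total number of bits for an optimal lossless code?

Entropy H = 1.1956 bits/symbol
Minimum bits = H × n = 1.1956 × 4541
= 5429.32 bits


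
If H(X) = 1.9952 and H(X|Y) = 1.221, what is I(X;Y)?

I(X;Y) = H(X) - H(X|Y)
I(X;Y) = 1.9952 - 1.221 = 0.7742 bits


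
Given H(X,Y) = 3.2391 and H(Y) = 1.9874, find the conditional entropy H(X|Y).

Chain rule: H(X,Y) = H(X|Y) + H(Y)
H(X|Y) = H(X,Y) - H(Y) = 3.2391 - 1.9874 = 1.2517 bits


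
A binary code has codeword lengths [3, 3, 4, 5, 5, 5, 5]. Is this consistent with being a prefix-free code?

Kraft inequality: Σ 2^(-l_i) ≤ 1 for prefix-free code
Calculating: 2^(-3) + 2^(-3) + 2^(-4) + 2^(-5) + 2^(-5) + 2^(-5) + 2^(-5)
= 0.125 + 0.125 + 0.0625 + 0.03125 + 0.03125 + 0.03125 + 0.03125
= 0.4375
Since 0.4375 ≤ 1, prefix-free code exists


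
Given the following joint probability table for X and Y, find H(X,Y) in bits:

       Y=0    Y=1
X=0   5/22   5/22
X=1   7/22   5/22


H(X,Y) = -Σ p(x,y) log₂ p(x,y)
  p(0,0)=5/22: -0.2273 × log₂(0.2273) = 0.4858
  p(0,1)=5/22: -0.2273 × log₂(0.2273) = 0.4858
  p(1,0)=7/22: -0.3182 × log₂(0.3182) = 0.5257
  p(1,1)=5/22: -0.2273 × log₂(0.2273) = 0.4858
H(X,Y) = 1.9830 bits


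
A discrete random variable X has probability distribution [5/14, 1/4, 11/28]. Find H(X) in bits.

H(X) = -Σ p(x) log₂ p(x)
  -5/14 × log₂(5/14) = 0.5305
  -1/4 × log₂(1/4) = 0.5000
  -11/28 × log₂(11/28) = 0.5295
H(X) = 1.5601 bits


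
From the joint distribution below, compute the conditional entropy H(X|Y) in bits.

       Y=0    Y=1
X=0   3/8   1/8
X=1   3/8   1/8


H(X|Y) = Σ_y p(y) H(X|Y=y)
  p(Y=0) = 3/4, H(X|Y=0) = 1.0000
  p(Y=1) = 1/4, H(X|Y=1) = 1.0000
H(X|Y) = 0.7500×1.0000 + 0.2500×1.0000 = 1.0000 bits


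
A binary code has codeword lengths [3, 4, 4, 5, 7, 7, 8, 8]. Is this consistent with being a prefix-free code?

Kraft inequality: Σ 2^(-l_i) ≤ 1 for prefix-free code
Calculating: 2^(-3) + 2^(-4) + 2^(-4) + 2^(-5) + 2^(-7) + 2^(-7) + 2^(-8) + 2^(-8)
= 0.125 + 0.0625 + 0.0625 + 0.03125 + 0.0078125 + 0.0078125 + 0.00390625 + 0.00390625
= 0.3047
Since 0.3047 ≤ 1, prefix-free code exists


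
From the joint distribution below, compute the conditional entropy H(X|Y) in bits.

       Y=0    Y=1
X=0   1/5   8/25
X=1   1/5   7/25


H(X|Y) = Σ_y p(y) H(X|Y=y)
  p(Y=0) = 2/5, H(X|Y=0) = 1.0000
  p(Y=1) = 3/5, H(X|Y=1) = 0.9968
H(X|Y) = 0.4000×1.0000 + 0.6000×0.9968 = 0.9981 bits


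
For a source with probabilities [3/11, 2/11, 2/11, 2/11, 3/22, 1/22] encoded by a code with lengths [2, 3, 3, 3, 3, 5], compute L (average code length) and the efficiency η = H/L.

Average length L = Σ p_i × l_i = 2.8182 bits
Entropy H = 2.4474 bits
Efficiency η = H/L × 100% = 86.84%


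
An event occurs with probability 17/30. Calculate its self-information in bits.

Information content I(x) = -log₂(p(x))
I = -log₂(17/30) = -log₂(0.5667)
I = 0.8194 bits


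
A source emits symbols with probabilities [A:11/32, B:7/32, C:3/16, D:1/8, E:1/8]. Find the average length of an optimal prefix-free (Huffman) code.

Huffman tree construction:
Combine smallest probabilities repeatedly
Resulting codes:
  A: 11 (length 2)
  B: 01 (length 2)
  C: 00 (length 2)
  D: 100 (length 3)
  E: 101 (length 3)
Average length = Σ p(s) × length(s) = 2.2500 bits


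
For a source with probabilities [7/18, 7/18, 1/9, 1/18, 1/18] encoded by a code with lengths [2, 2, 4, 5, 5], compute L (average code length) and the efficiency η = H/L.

Average length L = Σ p_i × l_i = 2.5556 bits
Entropy H = 1.8753 bits
Efficiency η = H/L × 100% = 73.38%


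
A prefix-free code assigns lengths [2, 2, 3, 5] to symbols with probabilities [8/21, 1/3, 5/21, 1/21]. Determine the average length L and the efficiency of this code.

Average length L = Σ p_i × l_i = 2.3810 bits
Entropy H = 1.7608 bits
Efficiency η = H/L × 100% = 73.96%


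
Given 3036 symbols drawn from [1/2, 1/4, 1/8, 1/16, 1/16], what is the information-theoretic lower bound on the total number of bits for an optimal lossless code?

Entropy H = 1.8750 bits/symbol
Minimum bits = H × n = 1.8750 × 3036
= 5692.50 bits


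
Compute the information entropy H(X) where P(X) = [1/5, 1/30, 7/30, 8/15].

H(X) = -Σ p(x) log₂ p(x)
  -1/5 × log₂(1/5) = 0.4644
  -1/30 × log₂(1/30) = 0.1636
  -7/30 × log₂(7/30) = 0.4899
  -8/15 × log₂(8/15) = 0.4837
H(X) = 1.6015 bits


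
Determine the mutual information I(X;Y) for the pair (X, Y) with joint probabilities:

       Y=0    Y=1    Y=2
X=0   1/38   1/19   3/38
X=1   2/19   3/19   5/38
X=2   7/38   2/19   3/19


H(X) = 1.4690, H(Y) = 1.5810, H(X,Y) = 3.0101
I(X;Y) = H(X) + H(Y) - H(X,Y) = 0.0399 bits


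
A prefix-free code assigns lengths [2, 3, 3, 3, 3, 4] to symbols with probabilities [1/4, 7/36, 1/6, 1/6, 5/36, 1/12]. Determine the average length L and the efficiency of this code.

Average length L = Σ p_i × l_i = 2.8333 bits
Entropy H = 2.5153 bits
Efficiency η = H/L × 100% = 88.78%


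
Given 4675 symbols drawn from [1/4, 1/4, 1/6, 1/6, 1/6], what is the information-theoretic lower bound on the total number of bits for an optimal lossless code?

Entropy H = 2.2925 bits/symbol
Minimum bits = H × n = 2.2925 × 4675
= 10717.35 bits


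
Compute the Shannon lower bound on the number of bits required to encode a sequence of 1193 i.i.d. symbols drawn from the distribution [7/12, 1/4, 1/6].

Entropy H = 1.3844 bits/symbol
Minimum bits = H × n = 1.3844 × 1193
= 1651.63 bits


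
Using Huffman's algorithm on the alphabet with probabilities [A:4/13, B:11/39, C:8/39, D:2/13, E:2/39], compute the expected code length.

Huffman tree construction:
Combine smallest probabilities repeatedly
Resulting codes:
  A: 11 (length 2)
  B: 10 (length 2)
  C: 00 (length 2)
  D: 011 (length 3)
  E: 010 (length 3)
Average length = Σ p(s) × length(s) = 2.2051 bits


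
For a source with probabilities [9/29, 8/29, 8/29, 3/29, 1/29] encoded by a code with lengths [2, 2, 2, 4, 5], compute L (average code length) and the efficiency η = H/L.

Average length L = Σ p_i × l_i = 2.3103 bits
Entropy H = 2.0551 bits
Efficiency η = H/L × 100% = 88.95%


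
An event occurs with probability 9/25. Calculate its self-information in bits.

Information content I(x) = -log₂(p(x))
I = -log₂(9/25) = -log₂(0.3600)
I = 1.4739 bits


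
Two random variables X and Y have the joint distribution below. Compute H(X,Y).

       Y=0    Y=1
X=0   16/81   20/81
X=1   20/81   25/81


H(X,Y) = -Σ p(x,y) log₂ p(x,y)
  p(0,0)=16/81: -0.1975 × log₂(0.1975) = 0.4622
  p(0,1)=20/81: -0.2469 × log₂(0.2469) = 0.4983
  p(1,0)=20/81: -0.2469 × log₂(0.2469) = 0.4983
  p(1,1)=25/81: -0.3086 × log₂(0.3086) = 0.5235
H(X,Y) = 1.9822 bits


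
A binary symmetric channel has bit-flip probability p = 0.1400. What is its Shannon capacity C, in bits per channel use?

For BSC with error probability p:
C = 1 - H(p) where H(p) is binary entropy
H(0.1400) = -0.1400 × log₂(0.1400) - 0.8600 × log₂(0.8600)
H(p) = 0.5842
C = 1 - 0.5842 = 0.4158 bits/use


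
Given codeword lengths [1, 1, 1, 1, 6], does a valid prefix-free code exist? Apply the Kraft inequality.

Kraft inequality: Σ 2^(-l_i) ≤ 1 for prefix-free code
Calculating: 2^(-1) + 2^(-1) + 2^(-1) + 2^(-1) + 2^(-6)
= 0.5 + 0.5 + 0.5 + 0.5 + 0.015625
= 2.0156
Since 2.0156 > 1, prefix-free code does not exist


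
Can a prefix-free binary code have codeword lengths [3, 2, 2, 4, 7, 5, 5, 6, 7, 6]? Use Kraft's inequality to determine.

Kraft inequality: Σ 2^(-l_i) ≤ 1 for prefix-free code
Calculating: 2^(-3) + 2^(-2) + 2^(-2) + 2^(-4) + 2^(-7) + 2^(-5) + 2^(-5) + 2^(-6) + 2^(-7) + 2^(-6)
= 0.125 + 0.25 + 0.25 + 0.0625 + 0.0078125 + 0.03125 + 0.03125 + 0.015625 + 0.0078125 + 0.015625
= 0.7969
Since 0.7969 ≤ 1, prefix-free code exists


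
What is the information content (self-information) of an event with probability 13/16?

Information content I(x) = -log₂(p(x))
I = -log₂(13/16) = -log₂(0.8125)
I = 0.2996 bits


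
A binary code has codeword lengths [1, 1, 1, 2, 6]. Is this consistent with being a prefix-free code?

Kraft inequality: Σ 2^(-l_i) ≤ 1 for prefix-free code
Calculating: 2^(-1) + 2^(-1) + 2^(-1) + 2^(-2) + 2^(-6)
= 0.5 + 0.5 + 0.5 + 0.25 + 0.015625
= 1.7656
Since 1.7656 > 1, prefix-free code does not exist


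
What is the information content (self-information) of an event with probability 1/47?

Information content I(x) = -log₂(p(x))
I = -log₂(1/47) = -log₂(0.0213)
I = 5.5546 bits


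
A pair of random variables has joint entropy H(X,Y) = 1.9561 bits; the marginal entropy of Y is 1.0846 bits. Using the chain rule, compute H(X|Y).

Chain rule: H(X,Y) = H(X|Y) + H(Y)
H(X|Y) = H(X,Y) - H(Y) = 1.9561 - 1.0846 = 0.8715 bits


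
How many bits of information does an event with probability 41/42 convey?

Information content I(x) = -log₂(p(x))
I = -log₂(41/42) = -log₂(0.9762)
I = 0.0348 bits


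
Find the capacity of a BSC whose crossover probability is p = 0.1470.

For BSC with error probability p:
C = 1 - H(p) where H(p) is binary entropy
H(0.1470) = -0.1470 × log₂(0.1470) - 0.8530 × log₂(0.8530)
H(p) = 0.6023
C = 1 - 0.6023 = 0.3977 bits/use


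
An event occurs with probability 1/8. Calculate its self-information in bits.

Information content I(x) = -log₂(p(x))
I = -log₂(1/8) = -log₂(0.1250)
I = 3.0000 bits


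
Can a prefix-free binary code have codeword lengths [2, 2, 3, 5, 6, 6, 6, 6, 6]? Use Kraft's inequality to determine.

Kraft inequality: Σ 2^(-l_i) ≤ 1 for prefix-free code
Calculating: 2^(-2) + 2^(-2) + 2^(-3) + 2^(-5) + 2^(-6) + 2^(-6) + 2^(-6) + 2^(-6) + 2^(-6)
= 0.25 + 0.25 + 0.125 + 0.03125 + 0.015625 + 0.015625 + 0.015625 + 0.015625 + 0.015625
= 0.7344
Since 0.7344 ≤ 1, prefix-free code exists


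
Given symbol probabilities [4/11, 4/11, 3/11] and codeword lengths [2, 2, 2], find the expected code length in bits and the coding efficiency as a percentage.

Average length L = Σ p_i × l_i = 2.0000 bits
Entropy H = 1.5726 bits
Efficiency η = H/L × 100% = 78.63%


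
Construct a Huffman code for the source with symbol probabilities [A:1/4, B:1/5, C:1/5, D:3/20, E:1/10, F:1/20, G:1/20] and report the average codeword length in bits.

Huffman tree construction:
Combine smallest probabilities repeatedly
Resulting codes:
  A: 10 (length 2)
  B: 111 (length 3)
  C: 00 (length 2)
  D: 110 (length 3)
  E: 010 (length 3)
  F: 0110 (length 4)
  G: 0111 (length 4)
Average length = Σ p(s) × length(s) = 2.6500 bits


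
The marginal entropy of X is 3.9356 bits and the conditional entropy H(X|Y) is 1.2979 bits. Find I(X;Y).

I(X;Y) = H(X) - H(X|Y)
I(X;Y) = 3.9356 - 1.2979 = 2.6377 bits


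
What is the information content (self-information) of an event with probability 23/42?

Information content I(x) = -log₂(p(x))
I = -log₂(23/42) = -log₂(0.5476)
I = 0.8688 bits


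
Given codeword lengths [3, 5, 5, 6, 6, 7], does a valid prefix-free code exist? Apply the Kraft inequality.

Kraft inequality: Σ 2^(-l_i) ≤ 1 for prefix-free code
Calculating: 2^(-3) + 2^(-5) + 2^(-5) + 2^(-6) + 2^(-6) + 2^(-7)
= 0.125 + 0.03125 + 0.03125 + 0.015625 + 0.015625 + 0.0078125
= 0.2266
Since 0.2266 ≤ 1, prefix-free code exists


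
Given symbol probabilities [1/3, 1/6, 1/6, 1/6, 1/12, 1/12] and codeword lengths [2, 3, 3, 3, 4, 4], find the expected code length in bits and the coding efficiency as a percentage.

Average length L = Σ p_i × l_i = 2.8333 bits
Entropy H = 2.4183 bits
Efficiency η = H/L × 100% = 85.35%


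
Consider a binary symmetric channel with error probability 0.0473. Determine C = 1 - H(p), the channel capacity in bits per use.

For BSC with error probability p:
C = 1 - H(p) where H(p) is binary entropy
H(0.0473) = -0.0473 × log₂(0.0473) - 0.9527 × log₂(0.9527)
H(p) = 0.2748
C = 1 - 0.2748 = 0.7252 bits/use


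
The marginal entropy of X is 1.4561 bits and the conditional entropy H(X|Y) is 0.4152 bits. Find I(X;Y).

I(X;Y) = H(X) - H(X|Y)
I(X;Y) = 1.4561 - 0.4152 = 1.0409 bits


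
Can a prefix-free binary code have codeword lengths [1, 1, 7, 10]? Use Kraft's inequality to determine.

Kraft inequality: Σ 2^(-l_i) ≤ 1 for prefix-free code
Calculating: 2^(-1) + 2^(-1) + 2^(-7) + 2^(-10)
= 0.5 + 0.5 + 0.0078125 + 0.0009765625
= 1.0088
Since 1.0088 > 1, prefix-free code does not exist


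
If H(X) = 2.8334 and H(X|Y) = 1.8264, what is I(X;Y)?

I(X;Y) = H(X) - H(X|Y)
I(X;Y) = 2.8334 - 1.8264 = 1.007 bits


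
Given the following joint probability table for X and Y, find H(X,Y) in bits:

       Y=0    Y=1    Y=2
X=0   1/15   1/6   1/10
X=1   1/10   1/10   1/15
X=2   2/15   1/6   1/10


H(X,Y) = -Σ p(x,y) log₂ p(x,y)
  p(0,0)=1/15: -0.0667 × log₂(0.0667) = 0.2605
  p(0,1)=1/6: -0.1667 × log₂(0.1667) = 0.4308
  p(0,2)=1/10: -0.1000 × log₂(0.1000) = 0.3322
  p(1,0)=1/10: -0.1000 × log₂(0.1000) = 0.3322
  p(1,1)=1/10: -0.1000 × log₂(0.1000) = 0.3322
  p(1,2)=1/15: -0.0667 × log₂(0.0667) = 0.2605
  p(2,0)=2/15: -0.1333 × log₂(0.1333) = 0.3876
  p(2,1)=1/6: -0.1667 × log₂(0.1667) = 0.4308
  p(2,2)=1/10: -0.1000 × log₂(0.1000) = 0.3322
H(X,Y) = 3.0989 bits


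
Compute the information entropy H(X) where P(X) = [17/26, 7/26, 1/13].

H(X) = -Σ p(x) log₂ p(x)
  -17/26 × log₂(17/26) = 0.4008
  -7/26 × log₂(7/26) = 0.5097
  -1/13 × log₂(1/13) = 0.2846
H(X) = 1.1951 bits


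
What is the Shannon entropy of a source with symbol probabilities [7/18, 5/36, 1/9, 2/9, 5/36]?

H(X) = -Σ p(x) log₂ p(x)
  -7/18 × log₂(7/18) = 0.5299
  -5/36 × log₂(5/36) = 0.3956
  -1/9 × log₂(1/9) = 0.3522
  -2/9 × log₂(2/9) = 0.4822
  -5/36 × log₂(5/36) = 0.3956
H(X) = 2.1554 bits


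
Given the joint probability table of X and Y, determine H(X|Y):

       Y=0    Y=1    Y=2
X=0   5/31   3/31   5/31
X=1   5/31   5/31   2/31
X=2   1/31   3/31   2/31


H(X|Y) = Σ_y p(y) H(X|Y=y)
  p(Y=0) = 11/31, H(X|Y=0) = 1.3486
  p(Y=1) = 11/31, H(X|Y=1) = 1.5395
  p(Y=2) = 9/31, H(X|Y=2) = 1.4355
H(X|Y) = 0.3548×1.3486 + 0.3548×1.5395 + 0.2903×1.4355 = 1.4416 bits


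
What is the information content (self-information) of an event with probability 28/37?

Information content I(x) = -log₂(p(x))
I = -log₂(28/37) = -log₂(0.7568)
I = 0.4021 bits


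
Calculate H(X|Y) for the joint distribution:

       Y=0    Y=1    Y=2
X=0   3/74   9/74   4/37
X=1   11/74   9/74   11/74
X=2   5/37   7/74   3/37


H(X|Y) = Σ_y p(y) H(X|Y=y)
  p(Y=0) = 12/37, H(X|Y=0) = 1.4171
  p(Y=1) = 25/74, H(X|Y=1) = 1.5755
  p(Y=2) = 25/74, H(X|Y=2) = 1.5413
H(X|Y) = 0.3243×1.4171 + 0.3378×1.5755 + 0.3378×1.5413 = 1.5126 bits


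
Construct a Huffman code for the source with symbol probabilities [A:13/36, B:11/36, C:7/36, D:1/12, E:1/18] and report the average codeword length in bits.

Huffman tree construction:
Combine smallest probabilities repeatedly
Resulting codes:
  A: 0 (length 1)
  B: 10 (length 2)
  C: 111 (length 3)
  D: 1101 (length 4)
  E: 1100 (length 4)
Average length = Σ p(s) × length(s) = 2.1111 bits


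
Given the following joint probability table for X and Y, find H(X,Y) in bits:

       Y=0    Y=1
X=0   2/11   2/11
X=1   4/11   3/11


H(X,Y) = -Σ p(x,y) log₂ p(x,y)
  p(0,0)=2/11: -0.1818 × log₂(0.1818) = 0.4472
  p(0,1)=2/11: -0.1818 × log₂(0.1818) = 0.4472
  p(1,0)=4/11: -0.3636 × log₂(0.3636) = 0.5307
  p(1,1)=3/11: -0.2727 × log₂(0.2727) = 0.5112
H(X,Y) = 1.9363 bits


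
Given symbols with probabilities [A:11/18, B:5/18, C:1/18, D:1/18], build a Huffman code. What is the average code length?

Huffman tree construction:
Combine smallest probabilities repeatedly
Resulting codes:
  A: 1 (length 1)
  B: 01 (length 2)
  C: 000 (length 3)
  D: 001 (length 3)
Average length = Σ p(s) × length(s) = 1.5000 bits


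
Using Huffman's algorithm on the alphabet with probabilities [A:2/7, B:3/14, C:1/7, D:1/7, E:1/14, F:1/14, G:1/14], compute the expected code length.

Huffman tree construction:
Combine smallest probabilities repeatedly
Resulting codes:
  A: 10 (length 2)
  B: 00 (length 2)
  C: 011 (length 3)
  D: 110 (length 3)
  E: 1110 (length 4)
  F: 1111 (length 4)
  G: 010 (length 3)
Average length = Σ p(s) × length(s) = 2.6429 bits


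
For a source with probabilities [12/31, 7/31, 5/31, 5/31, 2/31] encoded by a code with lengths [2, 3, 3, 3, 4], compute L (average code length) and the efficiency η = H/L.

Average length L = Σ p_i × l_i = 2.6774 bits
Entropy H = 2.1190 bits
Efficiency η = H/L × 100% = 79.14%


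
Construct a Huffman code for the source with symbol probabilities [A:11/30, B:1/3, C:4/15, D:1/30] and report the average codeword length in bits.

Huffman tree construction:
Combine smallest probabilities repeatedly
Resulting codes:
  A: 0 (length 1)
  B: 11 (length 2)
  C: 101 (length 3)
  D: 100 (length 3)
Average length = Σ p(s) × length(s) = 1.9333 bits


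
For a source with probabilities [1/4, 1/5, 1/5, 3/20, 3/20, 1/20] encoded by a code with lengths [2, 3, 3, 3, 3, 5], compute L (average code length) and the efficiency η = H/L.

Average length L = Σ p_i × l_i = 2.8500 bits
Entropy H = 2.4660 bits
Efficiency η = H/L × 100% = 86.52%


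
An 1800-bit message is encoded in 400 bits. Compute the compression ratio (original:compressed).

Compression ratio = Original / Compressed
= 1800 / 400 = 4.50:1


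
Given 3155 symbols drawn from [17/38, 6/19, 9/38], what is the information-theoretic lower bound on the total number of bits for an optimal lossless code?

Entropy H = 1.5365 bits/symbol
Minimum bits = H × n = 1.5365 × 3155
= 4847.53 bits


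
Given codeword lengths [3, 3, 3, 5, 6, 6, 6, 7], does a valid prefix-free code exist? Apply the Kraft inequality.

Kraft inequality: Σ 2^(-l_i) ≤ 1 for prefix-free code
Calculating: 2^(-3) + 2^(-3) + 2^(-3) + 2^(-5) + 2^(-6) + 2^(-6) + 2^(-6) + 2^(-7)
= 0.125 + 0.125 + 0.125 + 0.03125 + 0.015625 + 0.015625 + 0.015625 + 0.0078125
= 0.4609
Since 0.4609 ≤ 1, prefix-free code exists


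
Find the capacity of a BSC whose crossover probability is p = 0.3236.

For BSC with error probability p:
C = 1 - H(p) where H(p) is binary entropy
H(0.3236) = -0.3236 × log₂(0.3236) - 0.6764 × log₂(0.6764)
H(p) = 0.9083
C = 1 - 0.9083 = 0.0917 bits/use


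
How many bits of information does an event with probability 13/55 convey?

Information content I(x) = -log₂(p(x))
I = -log₂(13/55) = -log₂(0.2364)
I = 2.0809 bits


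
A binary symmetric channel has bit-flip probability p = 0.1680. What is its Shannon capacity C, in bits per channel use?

For BSC with error probability p:
C = 1 - H(p) where H(p) is binary entropy
H(0.1680) = -0.1680 × log₂(0.1680) - 0.8320 × log₂(0.8320)
H(p) = 0.6531
C = 1 - 0.6531 = 0.3469 bits/use


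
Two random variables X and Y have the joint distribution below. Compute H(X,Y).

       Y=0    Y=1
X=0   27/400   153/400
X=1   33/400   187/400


H(X,Y) = -Σ p(x,y) log₂ p(x,y)
  p(0,0)=27/400: -0.0675 × log₂(0.0675) = 0.2625
  p(0,1)=153/400: -0.3825 × log₂(0.3825) = 0.5303
  p(1,0)=33/400: -0.0825 × log₂(0.0825) = 0.2970
  p(1,1)=187/400: -0.4675 × log₂(0.4675) = 0.5128
H(X,Y) = 1.6026 bits


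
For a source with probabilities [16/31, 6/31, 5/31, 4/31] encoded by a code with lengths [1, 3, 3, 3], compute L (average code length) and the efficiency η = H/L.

Average length L = Σ p_i × l_i = 1.9677 bits
Entropy H = 1.7568 bits
Efficiency η = H/L × 100% = 89.28%


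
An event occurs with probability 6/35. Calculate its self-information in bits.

Information content I(x) = -log₂(p(x))
I = -log₂(6/35) = -log₂(0.1714)
I = 2.5443 bits


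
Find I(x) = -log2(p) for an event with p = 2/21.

Information content I(x) = -log₂(p(x))
I = -log₂(2/21) = -log₂(0.0952)
I = 3.3923 bits


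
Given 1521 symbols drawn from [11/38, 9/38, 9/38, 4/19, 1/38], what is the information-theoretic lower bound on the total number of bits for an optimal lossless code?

Entropy H = 2.1134 bits/symbol
Minimum bits = H × n = 2.1134 × 1521
= 3214.47 bits


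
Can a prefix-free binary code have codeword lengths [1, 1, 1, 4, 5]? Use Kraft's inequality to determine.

Kraft inequality: Σ 2^(-l_i) ≤ 1 for prefix-free code
Calculating: 2^(-1) + 2^(-1) + 2^(-1) + 2^(-4) + 2^(-5)
= 0.5 + 0.5 + 0.5 + 0.0625 + 0.03125
= 1.5938
Since 1.5938 > 1, prefix-free code does not exist


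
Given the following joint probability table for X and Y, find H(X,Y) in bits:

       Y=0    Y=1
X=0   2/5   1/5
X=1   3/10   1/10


H(X,Y) = -Σ p(x,y) log₂ p(x,y)
  p(0,0)=2/5: -0.4000 × log₂(0.4000) = 0.5288
  p(0,1)=1/5: -0.2000 × log₂(0.2000) = 0.4644
  p(1,0)=3/10: -0.3000 × log₂(0.3000) = 0.5211
  p(1,1)=1/10: -0.1000 × log₂(0.1000) = 0.3322
H(X,Y) = 1.8464 bits


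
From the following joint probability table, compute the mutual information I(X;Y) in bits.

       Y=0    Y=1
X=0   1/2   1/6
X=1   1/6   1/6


H(X) = 0.9183, H(Y) = 0.9183, H(X,Y) = 1.7925
I(X;Y) = H(X) + H(Y) - H(X,Y) = 0.0441 bits


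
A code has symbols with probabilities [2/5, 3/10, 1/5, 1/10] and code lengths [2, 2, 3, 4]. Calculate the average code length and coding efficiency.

Average length L = Σ p_i × l_i = 2.4000 bits
Entropy H = 1.8464 bits
Efficiency η = H/L × 100% = 76.93%


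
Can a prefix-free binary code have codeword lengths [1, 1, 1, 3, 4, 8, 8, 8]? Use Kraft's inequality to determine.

Kraft inequality: Σ 2^(-l_i) ≤ 1 for prefix-free code
Calculating: 2^(-1) + 2^(-1) + 2^(-1) + 2^(-3) + 2^(-4) + 2^(-8) + 2^(-8) + 2^(-8)
= 0.5 + 0.5 + 0.5 + 0.125 + 0.0625 + 0.00390625 + 0.00390625 + 0.00390625
= 1.6992
Since 1.6992 > 1, prefix-free code does not exist


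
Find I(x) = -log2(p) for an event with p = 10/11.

Information content I(x) = -log₂(p(x))
I = -log₂(10/11) = -log₂(0.9091)
I = 0.1375 bits


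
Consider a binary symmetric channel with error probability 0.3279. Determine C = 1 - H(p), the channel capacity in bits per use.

For BSC with error probability p:
C = 1 - H(p) where H(p) is binary entropy
H(0.3279) = -0.3279 × log₂(0.3279) - 0.6721 × log₂(0.6721)
H(p) = 0.9128
C = 1 - 0.9128 = 0.0872 bits/use


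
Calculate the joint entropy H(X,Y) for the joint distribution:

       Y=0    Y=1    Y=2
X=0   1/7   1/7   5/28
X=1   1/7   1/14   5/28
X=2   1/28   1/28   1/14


H(X,Y) = -Σ p(x,y) log₂ p(x,y)
  p(0,0)=1/7: -0.1429 × log₂(0.1429) = 0.4011
  p(0,1)=1/7: -0.1429 × log₂(0.1429) = 0.4011
  p(0,2)=5/28: -0.1786 × log₂(0.1786) = 0.4438
  p(1,0)=1/7: -0.1429 × log₂(0.1429) = 0.4011
  p(1,1)=1/14: -0.0714 × log₂(0.0714) = 0.2720
  p(1,2)=5/28: -0.1786 × log₂(0.1786) = 0.4438
  p(2,0)=1/28: -0.0357 × log₂(0.0357) = 0.1717
  p(2,1)=1/28: -0.0357 × log₂(0.0357) = 0.1717
  p(2,2)=1/14: -0.0714 × log₂(0.0714) = 0.2720
H(X,Y) = 2.9781 bits


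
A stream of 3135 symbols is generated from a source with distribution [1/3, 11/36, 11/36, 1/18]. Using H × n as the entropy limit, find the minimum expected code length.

Entropy H = 1.8053 bits/symbol
Minimum bits = H × n = 1.8053 × 3135
= 5659.57 bits


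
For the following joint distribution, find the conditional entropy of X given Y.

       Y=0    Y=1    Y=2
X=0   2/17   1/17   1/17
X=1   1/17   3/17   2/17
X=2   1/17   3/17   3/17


H(X|Y) = Σ_y p(y) H(X|Y=y)
  p(Y=0) = 4/17, H(X|Y=0) = 1.5000
  p(Y=1) = 7/17, H(X|Y=1) = 1.4488
  p(Y=2) = 6/17, H(X|Y=2) = 1.4591
H(X|Y) = 0.2353×1.5000 + 0.4118×1.4488 + 0.3529×1.4591 = 1.4645 bits


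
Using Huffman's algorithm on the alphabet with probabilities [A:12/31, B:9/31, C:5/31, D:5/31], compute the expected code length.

Huffman tree construction:
Combine smallest probabilities repeatedly
Resulting codes:
  A: 0 (length 1)
  B: 10 (length 2)
  C: 110 (length 3)
  D: 111 (length 3)
Average length = Σ p(s) × length(s) = 1.9355 bits


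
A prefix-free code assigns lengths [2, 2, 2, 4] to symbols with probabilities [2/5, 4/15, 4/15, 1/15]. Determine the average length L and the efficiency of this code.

Average length L = Σ p_i × l_i = 2.1333 bits
Entropy H = 1.8062 bits
Efficiency η = H/L × 100% = 84.67%


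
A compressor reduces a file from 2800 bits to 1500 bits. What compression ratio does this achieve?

Compression ratio = Original / Compressed
= 2800 / 1500 = 1.87:1


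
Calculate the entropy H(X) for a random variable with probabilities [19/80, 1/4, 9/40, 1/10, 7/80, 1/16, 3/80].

H(X) = -Σ p(x) log₂ p(x)
  -19/80 × log₂(19/80) = 0.4926
  -1/4 × log₂(1/4) = 0.5000
  -9/40 × log₂(9/40) = 0.4842
  -1/10 × log₂(1/10) = 0.3322
  -7/80 × log₂(7/80) = 0.3075
  -1/16 × log₂(1/16) = 0.2500
  -3/80 × log₂(3/80) = 0.1776
H(X) = 2.5441 bits


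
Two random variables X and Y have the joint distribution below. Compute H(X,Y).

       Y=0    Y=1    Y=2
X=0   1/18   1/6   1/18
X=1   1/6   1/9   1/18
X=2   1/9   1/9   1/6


H(X,Y) = -Σ p(x,y) log₂ p(x,y)
  p(0,0)=1/18: -0.0556 × log₂(0.0556) = 0.2317
  p(0,1)=1/6: -0.1667 × log₂(0.1667) = 0.4308
  p(0,2)=1/18: -0.0556 × log₂(0.0556) = 0.2317
  p(1,0)=1/6: -0.1667 × log₂(0.1667) = 0.4308
  p(1,1)=1/9: -0.1111 × log₂(0.1111) = 0.3522
  p(1,2)=1/18: -0.0556 × log₂(0.0556) = 0.2317
  p(2,0)=1/9: -0.1111 × log₂(0.1111) = 0.3522
  p(2,1)=1/9: -0.1111 × log₂(0.1111) = 0.3522
  p(2,2)=1/6: -0.1667 × log₂(0.1667) = 0.4308
H(X,Y) = 3.0441 bits


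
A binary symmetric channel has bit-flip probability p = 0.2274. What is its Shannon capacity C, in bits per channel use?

For BSC with error probability p:
C = 1 - H(p) where H(p) is binary entropy
H(0.2274) = -0.2274 × log₂(0.2274) - 0.7726 × log₂(0.7726)
H(p) = 0.7735
C = 1 - 0.7735 = 0.2265 bits/use
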